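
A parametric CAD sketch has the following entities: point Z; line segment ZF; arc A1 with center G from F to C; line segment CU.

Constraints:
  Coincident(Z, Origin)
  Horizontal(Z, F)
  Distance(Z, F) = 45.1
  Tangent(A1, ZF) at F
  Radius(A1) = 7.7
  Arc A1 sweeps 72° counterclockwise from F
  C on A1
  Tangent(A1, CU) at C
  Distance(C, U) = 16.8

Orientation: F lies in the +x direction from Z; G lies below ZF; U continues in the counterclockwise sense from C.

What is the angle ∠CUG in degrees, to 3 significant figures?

24.6°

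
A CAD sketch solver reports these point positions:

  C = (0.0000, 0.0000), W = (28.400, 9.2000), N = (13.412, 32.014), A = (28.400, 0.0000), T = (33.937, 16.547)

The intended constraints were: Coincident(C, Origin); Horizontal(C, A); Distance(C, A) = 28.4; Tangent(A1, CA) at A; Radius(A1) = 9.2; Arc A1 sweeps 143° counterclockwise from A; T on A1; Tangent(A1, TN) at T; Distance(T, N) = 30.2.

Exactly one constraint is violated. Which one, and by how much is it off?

Distance(T, N) = 30.2 — off by 4.50.

C = (0.00, 0.00) ✓; C.y = 0.00, A.y = 0.00 ✓; |CA| = 28.40 ✓; ∠(WA, AC) = 90.00° ✓; |WA| = 9.200 ✓; bearing(W→T) − bearing(W→A) = 143.0° ✓; |WT| = 9.200 ✓; ∠(WT, TN) = 90.00° ✓; |TN| = 25.70 ✗.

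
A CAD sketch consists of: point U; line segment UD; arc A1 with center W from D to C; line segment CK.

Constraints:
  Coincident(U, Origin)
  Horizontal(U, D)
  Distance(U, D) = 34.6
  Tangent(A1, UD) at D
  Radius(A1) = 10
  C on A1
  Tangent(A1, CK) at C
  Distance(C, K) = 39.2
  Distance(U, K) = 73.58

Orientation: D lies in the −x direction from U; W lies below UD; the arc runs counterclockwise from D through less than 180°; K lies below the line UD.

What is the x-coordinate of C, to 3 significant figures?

-43.4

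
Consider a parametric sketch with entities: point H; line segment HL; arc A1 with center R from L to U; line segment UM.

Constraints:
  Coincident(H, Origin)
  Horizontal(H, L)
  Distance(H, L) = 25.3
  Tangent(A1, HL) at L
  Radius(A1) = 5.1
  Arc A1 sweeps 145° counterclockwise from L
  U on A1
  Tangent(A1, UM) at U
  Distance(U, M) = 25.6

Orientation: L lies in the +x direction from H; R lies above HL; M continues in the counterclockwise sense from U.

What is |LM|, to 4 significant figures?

30.00

H is at the origin; HL is horizontal with |HL| = 25.3 and L on the +x side, so L = (25.30, 0.000). A1 meets HL tangentially, so RL is at right angles to HL, so R = L + (0, 5.1) = (25.30, 5.100). On A1, L sits at bearing -90° from R; a 145° counterclockwise sweep puts U at bearing 55°, so U = R + 5.1·(cos 55°, sin 55°) = (28.23, 9.278). Tangency of A1 to UM means the radius RU is perpendicular to UM, so UM runs along (−sin 55°, cos 55°); with |UM| = 25.6, M = (7.255, 23.96). Then |LM| = |M − L| = 30.00.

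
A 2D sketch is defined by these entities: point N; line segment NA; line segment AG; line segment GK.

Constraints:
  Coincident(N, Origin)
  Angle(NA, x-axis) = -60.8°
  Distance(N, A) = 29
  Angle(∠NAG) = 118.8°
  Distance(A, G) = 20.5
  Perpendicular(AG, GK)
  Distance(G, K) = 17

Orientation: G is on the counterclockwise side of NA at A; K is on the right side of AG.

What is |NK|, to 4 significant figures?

54.65

N is at the origin; NA runs at -60.8° with length 29.0, so A = 29.0·(cos -60.8°, sin -60.8°) = (14.15, -25.31). ∠NAG = 118.8°, so AG runs at -60.8° + (180° − 118.8°) = 0.4000° from the x-axis; with |AG| = 20.5, G = A + 20.5·(cos 0.4000°, sin 0.4000°) = (34.65, -25.17). The perpendicularity gives GK at right angles to AG; with |GK| = 17.0 on the right of AG, K = G + 17.0·(0.006981, -1.000) = (34.77, -42.17). Then |NK| = |K − N| = 54.65.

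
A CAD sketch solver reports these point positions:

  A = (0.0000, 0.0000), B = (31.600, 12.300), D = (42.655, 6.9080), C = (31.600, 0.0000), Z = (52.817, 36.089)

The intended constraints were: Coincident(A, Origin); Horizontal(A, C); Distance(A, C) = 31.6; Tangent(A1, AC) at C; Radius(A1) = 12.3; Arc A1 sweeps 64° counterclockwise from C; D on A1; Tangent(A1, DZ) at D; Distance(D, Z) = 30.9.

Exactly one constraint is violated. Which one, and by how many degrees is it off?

Tangent(A1, DZ) at D — off by 6.80°.

A = (0.00, 0.00) ✓; A.y = 0.00, C.y = 0.00 ✓; |AC| = 31.60 ✓; ∠(BC, CA) = 90.00° ✓; |BC| = 12.30 ✓; bearing(B→D) − bearing(B→C) = 64.00° ✓; |BD| = 12.30 ✓; ∠(BD, DZ) = 83.20° ✗; |DZ| = 30.90 ✓.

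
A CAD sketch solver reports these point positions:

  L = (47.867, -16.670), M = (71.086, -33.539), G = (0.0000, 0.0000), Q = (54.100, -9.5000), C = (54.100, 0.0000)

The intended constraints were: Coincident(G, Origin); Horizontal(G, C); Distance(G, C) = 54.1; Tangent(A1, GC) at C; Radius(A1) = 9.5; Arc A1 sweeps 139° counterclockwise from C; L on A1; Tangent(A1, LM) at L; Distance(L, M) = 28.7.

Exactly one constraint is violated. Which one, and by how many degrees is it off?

Tangent(A1, LM) at L — off by 5.00°.

G = (0.00, 0.00) ✓; G.y = 0.00, C.y = 0.00 ✓; |GC| = 54.10 ✓; ∠(QC, CG) = 90.00° ✓; |QC| = 9.500 ✓; bearing(Q→L) − bearing(Q→C) = 139.0° ✓; |QL| = 9.500 ✓; ∠(QL, LM) = 85.00° ✗; |LM| = 28.70 ✓.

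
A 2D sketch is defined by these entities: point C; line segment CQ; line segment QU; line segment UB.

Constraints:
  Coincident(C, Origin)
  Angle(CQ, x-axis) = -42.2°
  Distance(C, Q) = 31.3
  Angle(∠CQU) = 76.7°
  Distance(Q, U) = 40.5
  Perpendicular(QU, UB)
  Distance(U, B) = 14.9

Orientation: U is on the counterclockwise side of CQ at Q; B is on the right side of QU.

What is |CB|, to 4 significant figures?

56.27

∠CQU = 76.7°, so QU runs at -42.2° + (180° − 76.7°) = 61.10° from the x-axis; with |QU| = 40.5, U = Q + 40.5·(cos 61.10°, sin 61.10°) = (42.76, 14.43). The perpendicularity gives UB at right angles to QU; with |UB| = 14.9 on the right of QU, B = U + 14.9·(0.8755, -0.4833) = (55.80, 7.231). Then |CB| = |B − C| = 56.27.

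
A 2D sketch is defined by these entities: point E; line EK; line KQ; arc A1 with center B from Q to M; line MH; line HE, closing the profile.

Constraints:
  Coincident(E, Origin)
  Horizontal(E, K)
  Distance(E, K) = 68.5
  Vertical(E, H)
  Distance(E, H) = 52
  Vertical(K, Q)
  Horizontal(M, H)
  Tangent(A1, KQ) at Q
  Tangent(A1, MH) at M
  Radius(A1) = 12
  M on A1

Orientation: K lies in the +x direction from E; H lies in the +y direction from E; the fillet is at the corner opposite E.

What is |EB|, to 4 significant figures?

69.23

E is at the origin; E and K share the same y with |EK| = 68.5 and K on the +x side, so K = (68.50, 0.000). EH is vertical with |EH| = 52.0 and H on the +y side, so H = (0.000, 52.00). The virtual corner opposite E is at (68.50, 52.00). The tangent condition forces BQ to be normal to KQ and A1 meets MH tangentially, so BM is at right angles to MH, with radius 12.0, so the center B sits 12.0 in from both sides at B = (56.50, 40.00). Then |EB| = |B − E| = 69.23.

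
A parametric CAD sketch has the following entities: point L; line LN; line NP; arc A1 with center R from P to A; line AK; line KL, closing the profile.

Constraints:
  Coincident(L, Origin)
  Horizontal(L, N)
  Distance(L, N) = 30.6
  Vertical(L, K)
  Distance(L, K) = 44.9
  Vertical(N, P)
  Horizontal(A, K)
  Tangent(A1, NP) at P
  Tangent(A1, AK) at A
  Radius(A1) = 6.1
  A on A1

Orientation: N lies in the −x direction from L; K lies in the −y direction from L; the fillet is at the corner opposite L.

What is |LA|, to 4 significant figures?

51.15

L is at the origin; L and N share the same y with |LN| = 30.6 and N on the −x side, so N = (-30.60, 0.000). L and K share the same x with |LK| = 44.9 and K on the −y side, so K = (0.000, -44.90). The virtual corner opposite L is at (-30.60, -44.90). Tangency of A1 to NP means the radius RP is perpendicular to NP and A1 meets AK tangentially, so RA is at right angles to AK, with radius 6.1, so the center R sits 6.1 in from both sides at R = (-24.50, -38.80). That places the tangent points at P = (-30.60, -38.80) on NP and A = (-24.50, -44.90) on AK. Then |LA| = |A − L| = 51.15.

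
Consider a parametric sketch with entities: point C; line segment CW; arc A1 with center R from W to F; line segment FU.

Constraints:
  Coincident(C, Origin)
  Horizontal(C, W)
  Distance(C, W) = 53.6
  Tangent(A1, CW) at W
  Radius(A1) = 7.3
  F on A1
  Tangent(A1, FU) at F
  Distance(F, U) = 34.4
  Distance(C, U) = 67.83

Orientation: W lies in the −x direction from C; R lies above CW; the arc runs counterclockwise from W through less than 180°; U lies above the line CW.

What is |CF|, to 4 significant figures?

47.23

Checks: |RF| = 7.300 ✓; ∠(RF, FU) = 90.00° ✓; |FU| = 34.40 ✓; |CU| = 67.83 ✓.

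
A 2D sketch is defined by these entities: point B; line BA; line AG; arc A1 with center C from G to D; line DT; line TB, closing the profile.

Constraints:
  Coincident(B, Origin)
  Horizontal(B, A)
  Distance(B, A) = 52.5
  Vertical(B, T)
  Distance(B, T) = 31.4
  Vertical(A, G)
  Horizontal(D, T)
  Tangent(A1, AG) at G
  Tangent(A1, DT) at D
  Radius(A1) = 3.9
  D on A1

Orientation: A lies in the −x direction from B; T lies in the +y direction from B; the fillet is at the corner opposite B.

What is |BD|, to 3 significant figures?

57.9

B is at the origin; BA is horizontal with |BA| = 52.5 and A on the −x side, so A = (-52.5, 0.00). BT is vertical with |BT| = 31.4 and T on the +y side, so T = (0.00, 31.4). The virtual corner opposite B is at (-52.5, 31.4). Tangency of A1 to AG means the radius CG is perpendicular to AG and since A1 is tangent to DT there, CD ⟂ DT, with radius 3.9, so the center C sits 3.9 in from both sides at C = (-48.6, 27.5). That places the tangent points at G = (-52.5, 27.5) on AG and D = (-48.6, 31.4) on DT. Then |BD| = |D − B| = 57.9.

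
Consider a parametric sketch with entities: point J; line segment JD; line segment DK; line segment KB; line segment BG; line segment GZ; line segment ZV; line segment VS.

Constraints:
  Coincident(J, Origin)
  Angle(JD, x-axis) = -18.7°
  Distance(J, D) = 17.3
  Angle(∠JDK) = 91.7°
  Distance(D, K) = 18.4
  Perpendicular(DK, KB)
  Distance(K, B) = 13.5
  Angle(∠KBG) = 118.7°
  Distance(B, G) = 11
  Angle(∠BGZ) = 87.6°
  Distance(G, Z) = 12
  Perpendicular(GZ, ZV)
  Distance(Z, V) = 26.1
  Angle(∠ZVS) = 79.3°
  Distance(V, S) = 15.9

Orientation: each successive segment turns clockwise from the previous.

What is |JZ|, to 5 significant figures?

10.074

J is at the origin; JD runs at -18.7° with length 17.3, so D = (16.387, -5.5466). ∠JDK = 91.7° gives DK at -107.00° from the x-axis; with |DK| = 18.4, K = (11.007, -23.143). DK is perpendicular to KB, so KB runs at 163.00°; with |KB| = 13.5, B = (-1.9030, -19.196). ∠KBG = 118.7° gives BG at 101.70° from the x-axis; with |BG| = 11.0, G = (-4.1337, -8.4241). ∠BGZ = 87.6° gives GZ at 9.3000° from the x-axis; with |GZ| = 12.0, Z = (7.7086, -6.4849). Then |JZ| = |Z − J| = 10.074.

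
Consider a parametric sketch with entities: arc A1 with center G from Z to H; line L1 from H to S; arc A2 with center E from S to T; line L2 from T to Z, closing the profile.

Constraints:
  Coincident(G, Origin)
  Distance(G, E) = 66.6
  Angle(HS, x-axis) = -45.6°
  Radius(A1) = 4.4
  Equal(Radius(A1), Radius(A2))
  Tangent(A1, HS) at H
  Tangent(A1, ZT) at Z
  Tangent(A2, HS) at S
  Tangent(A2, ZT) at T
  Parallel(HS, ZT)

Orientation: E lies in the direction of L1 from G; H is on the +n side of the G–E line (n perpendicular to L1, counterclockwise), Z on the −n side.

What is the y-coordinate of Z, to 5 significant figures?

-3.0785

The slot axis is L1's direction at -45.6°, so u = (cos -45.6°, sin -45.6°) = (0.69966, -0.71447) and n = (−sin -45.6°, cos -45.6°) = (0.71447, 0.69966). G is at the origin and E lies 66.6 along u from G, so E = 66.6·u = (46.598, -47.584). Tangency of A1 to both parallel lines with radius 4.4 puts H and Z at G ± 4.4·n: H = (3.1437, 3.0785), Z = (-3.1437, -3.0785). So Z.y = -3.0785.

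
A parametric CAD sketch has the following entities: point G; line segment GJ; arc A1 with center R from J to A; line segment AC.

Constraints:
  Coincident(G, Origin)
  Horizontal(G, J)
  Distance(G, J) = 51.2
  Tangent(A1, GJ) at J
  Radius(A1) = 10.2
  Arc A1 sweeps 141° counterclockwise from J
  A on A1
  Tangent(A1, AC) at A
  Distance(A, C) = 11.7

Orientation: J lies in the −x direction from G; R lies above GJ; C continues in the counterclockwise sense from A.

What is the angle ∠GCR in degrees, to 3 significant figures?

54.8°

G is at the origin; GJ is horizontal with |GJ| = 51.2 and J on the −x side, so J = (-51.2, 0.00). Tangency of A1 to GJ means the radius RJ is perpendicular to GJ, so R = J + (0, 10.2) = (-51.2, 10.2). On A1, J sits at bearing -90° from R; a 141° counterclockwise sweep puts A at bearing 51°, so A = R + 10.2·(cos 51°, sin 51°) = (-44.8, 18.1). Since A1 is tangent to AC there, RA ⟂ AC, so AC runs along (−sin 51°, cos 51°); with |AC| = 11.7, C = (-53.9, 25.5). Then cos ∠GCR = CG·CR / (|CG||CR|), giving 54.8°.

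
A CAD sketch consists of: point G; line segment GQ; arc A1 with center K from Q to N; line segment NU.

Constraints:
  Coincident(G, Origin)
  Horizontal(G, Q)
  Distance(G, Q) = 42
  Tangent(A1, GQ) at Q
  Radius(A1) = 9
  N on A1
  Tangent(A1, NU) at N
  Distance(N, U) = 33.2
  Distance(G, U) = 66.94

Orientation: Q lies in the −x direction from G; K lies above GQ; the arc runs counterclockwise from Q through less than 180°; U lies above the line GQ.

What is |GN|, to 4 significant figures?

37.09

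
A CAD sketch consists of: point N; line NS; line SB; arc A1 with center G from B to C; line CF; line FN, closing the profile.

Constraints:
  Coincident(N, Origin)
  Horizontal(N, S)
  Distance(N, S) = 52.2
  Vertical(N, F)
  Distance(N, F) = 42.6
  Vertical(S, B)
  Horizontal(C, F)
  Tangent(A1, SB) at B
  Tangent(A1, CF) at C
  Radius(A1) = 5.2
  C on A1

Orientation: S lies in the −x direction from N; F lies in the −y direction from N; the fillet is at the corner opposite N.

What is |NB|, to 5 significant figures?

64.215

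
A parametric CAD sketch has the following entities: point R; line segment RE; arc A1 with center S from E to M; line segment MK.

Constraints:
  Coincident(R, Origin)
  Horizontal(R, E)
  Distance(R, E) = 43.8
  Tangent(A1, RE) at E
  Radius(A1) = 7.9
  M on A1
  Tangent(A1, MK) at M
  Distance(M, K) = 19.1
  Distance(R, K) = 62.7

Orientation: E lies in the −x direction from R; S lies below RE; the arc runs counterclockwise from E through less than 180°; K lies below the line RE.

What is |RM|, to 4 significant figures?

51.29

Checks: |SM| = 7.900 ✓; ∠(SM, MK) = 90.00° ✓; |MK| = 19.10 ✓; |RK| = 62.70 ✓.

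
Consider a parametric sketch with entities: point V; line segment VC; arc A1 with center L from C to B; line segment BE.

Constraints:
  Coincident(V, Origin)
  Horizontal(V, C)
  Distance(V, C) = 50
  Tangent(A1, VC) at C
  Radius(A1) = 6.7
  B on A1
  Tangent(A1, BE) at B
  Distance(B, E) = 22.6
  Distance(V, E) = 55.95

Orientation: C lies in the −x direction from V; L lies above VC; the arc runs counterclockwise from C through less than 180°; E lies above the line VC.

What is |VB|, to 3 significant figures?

44.1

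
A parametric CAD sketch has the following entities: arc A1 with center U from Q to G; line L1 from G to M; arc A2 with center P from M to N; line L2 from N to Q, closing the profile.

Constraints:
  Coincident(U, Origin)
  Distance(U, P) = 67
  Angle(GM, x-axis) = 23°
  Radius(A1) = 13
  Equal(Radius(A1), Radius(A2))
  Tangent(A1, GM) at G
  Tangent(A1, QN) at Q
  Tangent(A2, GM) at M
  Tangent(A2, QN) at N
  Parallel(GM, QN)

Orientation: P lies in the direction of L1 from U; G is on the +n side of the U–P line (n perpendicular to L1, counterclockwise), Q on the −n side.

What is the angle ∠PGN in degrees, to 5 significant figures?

10.229°

Tangency of A1 to both parallel lines with radius 13.0 puts G and Q at U ± 13.0·n: G = (-5.0795, 11.967), Q = (5.0795, -11.967). Equal radii place M and N the same way about P: M = P + 13.0·n = (56.594, 38.146), N = P − 13.0·n = (66.753, 14.212). Then cos ∠PGN = GP·GN / (|GP||GN|), giving 10.229°.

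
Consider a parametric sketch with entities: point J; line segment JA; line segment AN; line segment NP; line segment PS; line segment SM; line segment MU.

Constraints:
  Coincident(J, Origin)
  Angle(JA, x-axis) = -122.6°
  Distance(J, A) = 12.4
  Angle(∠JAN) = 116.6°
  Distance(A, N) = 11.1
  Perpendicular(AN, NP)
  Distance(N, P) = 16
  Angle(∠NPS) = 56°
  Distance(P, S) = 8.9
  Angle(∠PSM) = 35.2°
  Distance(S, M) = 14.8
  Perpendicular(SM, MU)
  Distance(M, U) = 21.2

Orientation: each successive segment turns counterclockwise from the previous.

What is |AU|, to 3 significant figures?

37.1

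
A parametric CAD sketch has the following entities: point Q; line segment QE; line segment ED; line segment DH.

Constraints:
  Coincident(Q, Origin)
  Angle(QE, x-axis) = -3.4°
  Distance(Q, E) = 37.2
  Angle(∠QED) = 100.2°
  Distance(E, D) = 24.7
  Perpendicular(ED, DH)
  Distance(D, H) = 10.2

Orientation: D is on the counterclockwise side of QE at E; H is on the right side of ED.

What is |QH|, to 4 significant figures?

56.31

Q is at the origin; QE runs at -3.4° with length 37.2, so E = 37.2·(cos -3.4°, sin -3.4°) = (37.13, -2.206). ∠QED = 100.2°, so ED runs at -3.4° + (180° − 100.2°) = 76.40° from the x-axis; with |ED| = 24.7, D = E + 24.7·(cos 76.40°, sin 76.40°) = (42.94, 21.80). ED ⟂ DH; with |DH| = 10.2 on the right of ED, H = D + 10.2·(0.9720, -0.2351) = (52.86, 19.40). Then |QH| = |H − Q| = 56.31.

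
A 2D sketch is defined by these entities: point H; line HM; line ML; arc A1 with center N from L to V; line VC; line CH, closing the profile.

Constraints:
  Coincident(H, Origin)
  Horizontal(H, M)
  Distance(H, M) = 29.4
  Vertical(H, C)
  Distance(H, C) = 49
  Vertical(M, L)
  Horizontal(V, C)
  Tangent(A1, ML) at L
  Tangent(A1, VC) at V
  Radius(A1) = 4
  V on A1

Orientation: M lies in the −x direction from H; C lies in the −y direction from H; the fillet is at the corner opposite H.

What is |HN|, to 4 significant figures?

51.67

H is at the origin; HM is horizontal with |HM| = 29.4 and M on the −x side, so M = (-29.40, 0.000). HC is vertical with |HC| = 49.0 and C on the −y side, so C = (0.000, -49.00). The virtual corner opposite H is at (-29.40, -49.00). A1 meets ML tangentially, so NL is at right angles to ML and A1 meets VC tangentially, so NV is at right angles to VC, with radius 4.0, so the center N sits 4.0 in from both sides at N = (-25.40, -45.00). Then |HN| = |N − H| = 51.67.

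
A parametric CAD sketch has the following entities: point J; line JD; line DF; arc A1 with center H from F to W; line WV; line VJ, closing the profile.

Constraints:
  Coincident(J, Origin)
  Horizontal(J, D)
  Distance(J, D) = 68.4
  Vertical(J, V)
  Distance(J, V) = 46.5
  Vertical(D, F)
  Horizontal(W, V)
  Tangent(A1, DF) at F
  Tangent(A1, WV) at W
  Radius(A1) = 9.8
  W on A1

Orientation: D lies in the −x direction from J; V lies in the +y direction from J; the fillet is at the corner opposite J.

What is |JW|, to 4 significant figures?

74.81

The virtual corner opposite J is at (-68.40, 46.50). The tangent condition forces HF to be normal to DF and tangency of A1 to WV means the radius HW is perpendicular to WV, with radius 9.8, so the center H sits 9.8 in from both sides at H = (-58.60, 36.70). That places the tangent points at F = (-68.40, 36.70) on DF and W = (-58.60, 46.50) on WV. Then |JW| = |W − J| = 74.81.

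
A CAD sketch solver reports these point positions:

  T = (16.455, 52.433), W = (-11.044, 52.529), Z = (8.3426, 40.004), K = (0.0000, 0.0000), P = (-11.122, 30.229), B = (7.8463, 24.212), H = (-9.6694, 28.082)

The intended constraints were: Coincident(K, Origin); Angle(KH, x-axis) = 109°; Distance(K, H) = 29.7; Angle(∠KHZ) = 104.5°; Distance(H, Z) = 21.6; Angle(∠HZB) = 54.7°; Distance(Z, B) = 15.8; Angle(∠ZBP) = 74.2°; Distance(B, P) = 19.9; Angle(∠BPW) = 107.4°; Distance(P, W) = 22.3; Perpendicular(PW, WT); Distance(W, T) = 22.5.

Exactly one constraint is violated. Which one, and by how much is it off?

Distance(W, T) = 22.5 — off by 5.00.

K = (0.00, 0.00) ✓; KH at 109.0° ✓; |KH| = 29.70 ✓; ∠KHZ = 104.5° ✓; |HZ| = 21.60 ✓; ∠HZB = 54.70° ✓; |ZB| = 15.80 ✓; ∠ZBP = 74.20° ✓; |BP| = 19.90 ✓; ∠BPW = 107.4° ✓; |PW| = 22.30 ✓; ∠(PW, WT) = 90.00° ✓; |WT| = 27.50 ✗.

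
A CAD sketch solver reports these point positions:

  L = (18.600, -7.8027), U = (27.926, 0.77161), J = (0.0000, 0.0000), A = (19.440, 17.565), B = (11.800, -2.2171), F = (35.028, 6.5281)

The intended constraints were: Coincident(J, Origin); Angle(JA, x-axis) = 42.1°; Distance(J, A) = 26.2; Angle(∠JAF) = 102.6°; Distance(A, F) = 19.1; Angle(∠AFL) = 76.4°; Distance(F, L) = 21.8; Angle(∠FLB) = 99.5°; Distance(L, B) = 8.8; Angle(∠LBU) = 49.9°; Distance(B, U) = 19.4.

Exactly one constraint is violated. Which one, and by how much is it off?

Distance(B, U) = 19.4 — off by 3.00.

J = (0.00, 0.00) ✓; JA at 42.10° ✓; |JA| = 26.20 ✓; ∠JAF = 102.6° ✓; |AF| = 19.10 ✓; ∠AFL = 76.40° ✓; |FL| = 21.80 ✓; ∠FLB = 99.50° ✓; |LB| = 8.800 ✓; ∠LBU = 49.90° ✓; |BU| = 16.40 ✗.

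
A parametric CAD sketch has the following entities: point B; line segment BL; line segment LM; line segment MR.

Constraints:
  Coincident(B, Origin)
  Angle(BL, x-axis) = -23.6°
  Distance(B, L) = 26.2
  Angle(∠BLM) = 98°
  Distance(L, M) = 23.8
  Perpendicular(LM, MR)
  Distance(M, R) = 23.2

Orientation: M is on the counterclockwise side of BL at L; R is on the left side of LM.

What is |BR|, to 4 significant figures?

27.58

∠BLM = 98.0°, so LM runs at -23.6° + (180° − 98.0°) = 58.40° from the x-axis; with |LM| = 23.8, M = L + 23.8·(cos 58.40°, sin 58.40°) = (36.48, 9.782). LM is perpendicular to MR; with |MR| = 23.2 on the left of LM, R = M + 23.2·(-0.8517, 0.5240) = (16.72, 21.94). Then |BR| = |R − B| = 27.58.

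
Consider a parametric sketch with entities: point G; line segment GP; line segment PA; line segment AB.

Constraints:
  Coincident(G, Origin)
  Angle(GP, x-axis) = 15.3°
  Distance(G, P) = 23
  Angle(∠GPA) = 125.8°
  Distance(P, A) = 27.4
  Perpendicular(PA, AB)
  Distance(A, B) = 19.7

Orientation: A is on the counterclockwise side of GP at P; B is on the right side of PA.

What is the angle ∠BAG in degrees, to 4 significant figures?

114.5°

G is at the origin; GP runs at 15.3° with length 23.0, so P = 23.0·(cos 15.3°, sin 15.3°) = (22.18, 6.069). ∠GPA = 125.8°, so PA runs at 15.3° + (180° − 125.8°) = 69.50° from the x-axis; with |PA| = 27.4, A = P + 27.4·(cos 69.50°, sin 69.50°) = (31.78, 31.73). PA ⟂ AB; with |AB| = 19.7 on the right of PA, B = A + 19.7·(0.9367, -0.3502) = (50.23, 24.83). Then cos ∠BAG = AB·AG / (|AB||AG|), giving 114.5°.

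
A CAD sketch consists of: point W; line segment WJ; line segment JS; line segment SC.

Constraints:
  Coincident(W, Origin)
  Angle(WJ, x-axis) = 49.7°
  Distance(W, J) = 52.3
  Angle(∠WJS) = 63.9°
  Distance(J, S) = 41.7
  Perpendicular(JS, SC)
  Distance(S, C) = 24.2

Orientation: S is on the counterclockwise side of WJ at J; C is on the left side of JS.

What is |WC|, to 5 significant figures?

29.457

∠WJS = 63.9°, so JS runs at 49.7° + (180° − 63.9°) = 165.80° from the x-axis; with |JS| = 41.7, S = J + 41.7·(cos 165.80°, sin 165.80°) = (-6.5988, 50.117). The perpendicularity gives SC at right angles to JS; with |SC| = 24.2 on the left of JS, C = S + 24.2·(-0.24531, -0.96945) = (-12.535, 26.656). Then |WC| = |C − W| = 29.457.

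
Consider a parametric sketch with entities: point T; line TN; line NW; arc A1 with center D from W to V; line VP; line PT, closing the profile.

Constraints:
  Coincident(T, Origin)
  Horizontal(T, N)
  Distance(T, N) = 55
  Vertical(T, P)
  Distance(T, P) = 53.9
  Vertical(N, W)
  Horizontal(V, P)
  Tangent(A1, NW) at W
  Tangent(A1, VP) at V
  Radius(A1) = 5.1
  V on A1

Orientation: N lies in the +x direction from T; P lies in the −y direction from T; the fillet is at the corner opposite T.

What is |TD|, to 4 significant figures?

69.80

T is at the origin; T and N share the same y with |TN| = 55.0 and N on the +x side, so N = (55.00, 0.000). T and P share the same x with |TP| = 53.9 and P on the −y side, so P = (0.000, -53.90). The virtual corner opposite T is at (55.00, -53.90). Tangency of A1 to NW means the radius DW is perpendicular to NW and tangency of A1 to VP means the radius DV is perpendicular to VP, with radius 5.1, so the center D sits 5.1 in from both sides at D = (49.90, -48.80). Then |TD| = |D − T| = 69.80.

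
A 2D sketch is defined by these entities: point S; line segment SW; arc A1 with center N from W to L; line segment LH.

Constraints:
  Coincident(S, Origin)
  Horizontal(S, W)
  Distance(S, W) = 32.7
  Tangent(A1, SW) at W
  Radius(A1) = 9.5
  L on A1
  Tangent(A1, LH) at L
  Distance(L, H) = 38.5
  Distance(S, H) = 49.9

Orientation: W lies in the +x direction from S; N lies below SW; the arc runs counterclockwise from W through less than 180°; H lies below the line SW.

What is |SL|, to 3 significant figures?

24.7

Checks: S.y = 0.00, W.y = 0.00 ✓; |NL| = 9.500 ✓; ∠(NL, LH) = 90.00° ✓; |LH| = 38.50 ✓; |SH| = 49.90 ✓.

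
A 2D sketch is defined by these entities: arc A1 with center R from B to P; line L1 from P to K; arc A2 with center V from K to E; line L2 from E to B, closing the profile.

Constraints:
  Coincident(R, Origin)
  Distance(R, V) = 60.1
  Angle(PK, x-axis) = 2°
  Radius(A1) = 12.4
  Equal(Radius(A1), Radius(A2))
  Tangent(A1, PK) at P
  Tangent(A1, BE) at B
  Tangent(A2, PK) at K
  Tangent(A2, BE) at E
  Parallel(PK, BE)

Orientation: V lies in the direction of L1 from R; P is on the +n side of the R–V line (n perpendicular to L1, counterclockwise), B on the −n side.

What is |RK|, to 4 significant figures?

61.37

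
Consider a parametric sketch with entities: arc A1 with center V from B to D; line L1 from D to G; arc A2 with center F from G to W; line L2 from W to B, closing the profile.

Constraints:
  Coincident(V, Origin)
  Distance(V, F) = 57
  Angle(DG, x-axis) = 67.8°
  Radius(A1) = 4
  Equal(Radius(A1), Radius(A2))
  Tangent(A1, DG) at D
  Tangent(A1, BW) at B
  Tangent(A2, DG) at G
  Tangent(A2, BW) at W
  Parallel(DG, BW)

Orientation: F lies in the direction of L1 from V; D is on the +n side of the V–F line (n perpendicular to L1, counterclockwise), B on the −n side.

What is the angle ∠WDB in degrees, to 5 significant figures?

82.011°

The slot axis is L1's direction at 67.8°, so u = (cos 67.8°, sin 67.8°) = (0.37784, 0.92587) and n = (−sin 67.8°, cos 67.8°) = (-0.92587, 0.37784). V is at the origin and F lies 57.0 along u from V, so F = 57.0·u = (21.537, 52.775). Tangency of A1 to both parallel lines with radius 4.0 puts D and B at V ± 4.0·n: D = (-3.7035, 1.5114), B = (3.7035, -1.5114). Equal radii place G and W the same way about F: G = F + 4.0·n = (17.833, 54.286), W = F − 4.0·n = (25.240, 51.263). Then cos ∠WDB = DW·DB / (|DW||DB|), giving 82.011°.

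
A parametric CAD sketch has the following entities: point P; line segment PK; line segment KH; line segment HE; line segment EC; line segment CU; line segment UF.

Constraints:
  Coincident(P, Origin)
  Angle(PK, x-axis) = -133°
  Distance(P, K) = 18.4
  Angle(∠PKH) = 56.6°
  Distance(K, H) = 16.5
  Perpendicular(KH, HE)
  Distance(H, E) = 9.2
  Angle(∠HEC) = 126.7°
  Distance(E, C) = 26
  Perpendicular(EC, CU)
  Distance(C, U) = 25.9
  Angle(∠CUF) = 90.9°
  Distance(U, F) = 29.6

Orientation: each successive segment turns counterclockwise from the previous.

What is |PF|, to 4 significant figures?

30.16

EC ⟂ CU, so CU runs at -136.3°; with |CU| = 25.9, U = (-31.43, -6.234). ∠CUF = 90.9° gives UF at -47.20° from the x-axis; with |UF| = 29.6, F = (-11.32, -27.95). Then |PF| = |F − P| = 30.16.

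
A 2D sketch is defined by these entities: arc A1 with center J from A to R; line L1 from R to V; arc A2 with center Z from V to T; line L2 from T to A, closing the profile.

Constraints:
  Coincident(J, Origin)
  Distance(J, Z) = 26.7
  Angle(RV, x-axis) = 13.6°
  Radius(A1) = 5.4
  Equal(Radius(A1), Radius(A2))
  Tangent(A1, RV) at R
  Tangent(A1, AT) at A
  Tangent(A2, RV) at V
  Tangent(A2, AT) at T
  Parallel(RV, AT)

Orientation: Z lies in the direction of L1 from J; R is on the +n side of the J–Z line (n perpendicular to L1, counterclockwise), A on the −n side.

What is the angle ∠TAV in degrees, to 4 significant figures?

22.02°

Tangency of A1 to both parallel lines with radius 5.4 puts R and A at J ± 5.4·n: R = (-1.270, 5.249), A = (1.270, -5.249). Equal radii place V and T the same way about Z: V = Z + 5.4·n = (24.68, 11.53), T = Z − 5.4·n = (27.22, 1.030). Then cos ∠TAV = AT·AV / (|AT||AV|), giving 22.02°.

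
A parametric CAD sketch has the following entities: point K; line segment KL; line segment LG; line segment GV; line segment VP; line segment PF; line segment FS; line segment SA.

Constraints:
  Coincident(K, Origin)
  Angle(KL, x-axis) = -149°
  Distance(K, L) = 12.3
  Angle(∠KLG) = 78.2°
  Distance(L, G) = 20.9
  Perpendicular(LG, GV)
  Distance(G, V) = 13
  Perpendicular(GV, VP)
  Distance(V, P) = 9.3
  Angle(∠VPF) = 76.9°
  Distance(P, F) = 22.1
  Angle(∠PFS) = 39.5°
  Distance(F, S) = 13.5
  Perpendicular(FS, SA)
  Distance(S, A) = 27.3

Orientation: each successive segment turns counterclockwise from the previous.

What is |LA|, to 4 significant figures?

15.81

K is at the origin; KL runs at -149.0° with length 12.3, so L = (-10.54, -6.335). ∠KLG = 78.2° gives LG at -47.20° from the x-axis; with |LG| = 20.9, G = (3.657, -21.67). The perpendicularity gives GV at right angles to LG, so GV runs at 42.80°; with |GV| = 13.0, V = (13.20, -12.84). The perpendicularity gives VP at right angles to GV, so VP runs at 132.8°; with |VP| = 9.3, P = (6.877, -6.013). ∠VPF = 76.9° gives PF at -124.1° from the x-axis; with |PF| = 22.1, F = (-5.513, -24.31). ∠PFS = 39.5° gives FS at 16.40° from the x-axis; with |FS| = 13.5, S = (7.437, -20.50). The perpendicularity gives SA at right angles to FS, so SA runs at 106.4°; with |SA| = 27.3, A = (-0.2705, 5.687). Then |LA| = |A − L| = 15.81.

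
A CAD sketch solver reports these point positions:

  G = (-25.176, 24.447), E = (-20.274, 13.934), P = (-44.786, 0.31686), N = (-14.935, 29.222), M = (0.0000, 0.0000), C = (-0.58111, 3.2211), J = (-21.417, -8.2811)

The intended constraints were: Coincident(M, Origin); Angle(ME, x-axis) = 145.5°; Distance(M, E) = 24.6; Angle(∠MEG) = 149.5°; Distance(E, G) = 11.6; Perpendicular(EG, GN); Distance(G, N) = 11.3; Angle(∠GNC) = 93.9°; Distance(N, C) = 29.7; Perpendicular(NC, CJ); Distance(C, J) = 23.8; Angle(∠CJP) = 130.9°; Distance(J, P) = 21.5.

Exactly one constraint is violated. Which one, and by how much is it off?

Distance(J, P) = 21.5 — off by 3.40.

M = (0.00, 0.00) ✓; ME at 145.5° ✓; |ME| = 24.60 ✓; ∠MEG = 149.5° ✓; |EG| = 11.60 ✓; ∠(EG, GN) = 90.00° ✓; |GN| = 11.30 ✓; ∠GNC = 93.90° ✓; |NC| = 29.70 ✓; ∠(NC, CJ) = 90.00° ✓; |CJ| = 23.80 ✓; ∠CJP = 130.9° ✓; |JP| = 24.90 ✗.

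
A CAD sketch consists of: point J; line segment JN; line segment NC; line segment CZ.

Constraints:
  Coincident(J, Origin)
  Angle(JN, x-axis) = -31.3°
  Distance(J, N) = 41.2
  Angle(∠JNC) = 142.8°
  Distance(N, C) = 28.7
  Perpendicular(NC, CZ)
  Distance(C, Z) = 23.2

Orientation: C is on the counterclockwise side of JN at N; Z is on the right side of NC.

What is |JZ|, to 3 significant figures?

78.1

∠JNC = 142.8°, so NC runs at -31.3° + (180° − 142.8°) = 5.90° from the x-axis; with |NC| = 28.7, C = N + 28.7·(cos 5.90°, sin 5.90°) = (63.8, -18.5). NC ⟂ CZ; with |CZ| = 23.2 on the right of NC, Z = C + 23.2·(0.103, -0.995) = (66.1, -41.5). Then |JZ| = |Z − J| = 78.1.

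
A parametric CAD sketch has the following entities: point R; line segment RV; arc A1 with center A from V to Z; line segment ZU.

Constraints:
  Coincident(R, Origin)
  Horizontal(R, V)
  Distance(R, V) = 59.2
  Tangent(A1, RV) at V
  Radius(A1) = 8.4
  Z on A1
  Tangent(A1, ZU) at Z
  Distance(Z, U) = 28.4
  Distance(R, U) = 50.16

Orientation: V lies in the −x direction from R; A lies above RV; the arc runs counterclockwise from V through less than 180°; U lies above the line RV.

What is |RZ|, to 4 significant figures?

51.80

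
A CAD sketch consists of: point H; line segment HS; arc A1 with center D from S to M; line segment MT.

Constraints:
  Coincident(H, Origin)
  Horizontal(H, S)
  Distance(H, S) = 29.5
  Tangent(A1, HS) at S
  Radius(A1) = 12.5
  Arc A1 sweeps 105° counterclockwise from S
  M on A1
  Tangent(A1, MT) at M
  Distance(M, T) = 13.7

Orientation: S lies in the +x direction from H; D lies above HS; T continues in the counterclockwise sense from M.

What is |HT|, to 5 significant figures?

47.805

On A1, S sits at bearing -90° from D; a 105° counterclockwise sweep puts M at bearing 15°, so M = D + 12.5·(cos 15°, sin 15°) = (41.574, 15.735). Tangency of A1 to MT means the radius DM is perpendicular to MT, so MT runs along (−sin 15°, cos 15°); with |MT| = 13.7, T = (38.028, 28.968). Then |HT| = |T − H| = 47.805.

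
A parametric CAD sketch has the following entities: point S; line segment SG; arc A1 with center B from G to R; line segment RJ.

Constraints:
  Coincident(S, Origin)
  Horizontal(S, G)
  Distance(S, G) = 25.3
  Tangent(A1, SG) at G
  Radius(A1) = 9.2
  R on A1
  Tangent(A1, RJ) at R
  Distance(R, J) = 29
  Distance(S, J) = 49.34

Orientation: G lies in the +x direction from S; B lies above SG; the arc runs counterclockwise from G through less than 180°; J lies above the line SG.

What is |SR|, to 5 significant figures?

35.995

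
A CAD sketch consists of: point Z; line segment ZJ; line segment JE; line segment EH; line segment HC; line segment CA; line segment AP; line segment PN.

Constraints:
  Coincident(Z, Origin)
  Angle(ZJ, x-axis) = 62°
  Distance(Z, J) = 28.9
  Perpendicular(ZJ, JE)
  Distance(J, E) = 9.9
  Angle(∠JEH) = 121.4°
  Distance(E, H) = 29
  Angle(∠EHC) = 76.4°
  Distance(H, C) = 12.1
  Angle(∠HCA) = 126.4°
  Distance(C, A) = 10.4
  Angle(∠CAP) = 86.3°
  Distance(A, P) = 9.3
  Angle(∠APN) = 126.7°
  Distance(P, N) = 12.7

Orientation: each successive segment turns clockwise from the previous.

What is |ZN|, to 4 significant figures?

27.03

Z is at the origin; ZJ runs at 62.0° with length 28.9, so J = (13.57, 25.52). The perpendicularity gives JE at right angles to ZJ, so JE runs at -28.00°; with |JE| = 9.9, E = (22.31, 20.87). ∠JEH = 121.4° gives EH at -86.60° from the x-axis; with |EH| = 29.0, H = (24.03, -8.080). ∠EHC = 76.4° gives HC at 169.8° from the x-axis; with |HC| = 12.1, C = (12.12, -5.937). ∠HCA = 126.4° gives CA at 116.2° from the x-axis; with |CA| = 10.4, A = (7.528, 3.395). ∠CAP = 86.3° gives AP at 22.50° from the x-axis; with |AP| = 9.3, P = (16.12, 6.954). ∠APN = 126.7° gives PN at -30.80° from the x-axis; with |PN| = 12.7, N = (27.03, 0.4507). Then |ZN| = |N − Z| = 27.03.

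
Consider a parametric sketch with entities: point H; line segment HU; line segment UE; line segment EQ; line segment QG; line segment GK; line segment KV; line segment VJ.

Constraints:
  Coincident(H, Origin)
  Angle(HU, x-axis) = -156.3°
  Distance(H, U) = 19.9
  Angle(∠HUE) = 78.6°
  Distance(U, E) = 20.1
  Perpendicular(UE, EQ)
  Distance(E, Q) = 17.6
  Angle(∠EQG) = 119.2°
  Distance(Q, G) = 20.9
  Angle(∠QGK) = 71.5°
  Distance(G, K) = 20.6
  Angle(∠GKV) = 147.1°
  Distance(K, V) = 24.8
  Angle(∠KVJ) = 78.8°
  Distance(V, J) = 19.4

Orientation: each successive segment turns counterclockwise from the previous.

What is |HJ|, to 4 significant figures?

31.21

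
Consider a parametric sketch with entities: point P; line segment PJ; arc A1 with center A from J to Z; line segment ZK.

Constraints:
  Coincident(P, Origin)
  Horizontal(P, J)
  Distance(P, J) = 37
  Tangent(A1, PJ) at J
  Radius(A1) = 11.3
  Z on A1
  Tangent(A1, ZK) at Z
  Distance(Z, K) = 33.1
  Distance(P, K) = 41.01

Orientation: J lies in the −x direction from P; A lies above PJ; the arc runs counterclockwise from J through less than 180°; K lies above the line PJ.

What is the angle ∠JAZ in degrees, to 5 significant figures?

69.308°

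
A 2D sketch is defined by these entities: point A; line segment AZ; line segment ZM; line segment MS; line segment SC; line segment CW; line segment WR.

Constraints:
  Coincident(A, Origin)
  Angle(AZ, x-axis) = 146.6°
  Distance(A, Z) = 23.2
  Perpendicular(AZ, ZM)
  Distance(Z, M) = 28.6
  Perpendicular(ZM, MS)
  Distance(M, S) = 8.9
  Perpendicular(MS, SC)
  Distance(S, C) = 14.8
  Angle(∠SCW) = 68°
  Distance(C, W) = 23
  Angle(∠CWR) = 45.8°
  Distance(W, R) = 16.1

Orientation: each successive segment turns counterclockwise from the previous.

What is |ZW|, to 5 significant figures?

25.629

A is at the origin; AZ runs at 146.6° with length 23.2, so Z = (-19.368, 12.771). AZ is perpendicular to ZM, so ZM runs at -123.40°; with |ZM| = 28.6, M = (-35.112, -11.105). The perpendicularity gives MS at right angles to ZM, so MS runs at -33.400°; with |MS| = 8.9, S = (-27.682, -16.005). MS is perpendicular to SC, so SC runs at 56.600°; with |SC| = 14.8, C = (-19.535, -3.6490). ∠SCW = 68.0° gives CW at 168.60° from the x-axis; with |CW| = 23.0, W = (-42.081, 0.89709). Then |ZW| = |W − Z| = 25.629.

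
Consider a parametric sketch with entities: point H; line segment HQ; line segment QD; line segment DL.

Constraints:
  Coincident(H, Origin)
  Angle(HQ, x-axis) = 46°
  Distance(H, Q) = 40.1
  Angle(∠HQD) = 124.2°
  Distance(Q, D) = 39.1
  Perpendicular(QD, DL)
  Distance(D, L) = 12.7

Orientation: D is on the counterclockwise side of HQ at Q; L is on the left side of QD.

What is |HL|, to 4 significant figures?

64.95

H is at the origin; HQ runs at 46.0° with length 40.1, so Q = 40.1·(cos 46.0°, sin 46.0°) = (27.86, 28.85). ∠HQD = 124.2°, so QD runs at 46.0° + (180° − 124.2°) = 101.8° from the x-axis; with |QD| = 39.1, D = Q + 39.1·(cos 101.8°, sin 101.8°) = (19.86, 67.12). The perpendicularity gives DL at right angles to QD; with |DL| = 12.7 on the left of QD, L = D + 12.7·(-0.9789, -0.2045) = (7.428, 64.52). Then |HL| = |L − H| = 64.95.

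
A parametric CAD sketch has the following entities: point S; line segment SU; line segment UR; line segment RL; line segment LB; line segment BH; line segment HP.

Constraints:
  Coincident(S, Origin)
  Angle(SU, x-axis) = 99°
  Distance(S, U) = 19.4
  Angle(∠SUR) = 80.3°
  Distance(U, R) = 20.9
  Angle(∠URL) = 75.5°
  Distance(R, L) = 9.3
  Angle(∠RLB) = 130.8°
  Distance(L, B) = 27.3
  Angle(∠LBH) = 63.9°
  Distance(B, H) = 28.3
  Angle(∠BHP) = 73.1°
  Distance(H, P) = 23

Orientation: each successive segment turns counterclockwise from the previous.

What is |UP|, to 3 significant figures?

16.0

∠LBH = 63.9° gives BH at 108° from the x-axis; with |BH| = 28.3, H = (0.341, 27.9). ∠BHP = 73.1° gives HP at -145° from the x-axis; with |HP| = 23.0, P = (-18.4, 14.6). Then |UP| = |P − U| = 16.0.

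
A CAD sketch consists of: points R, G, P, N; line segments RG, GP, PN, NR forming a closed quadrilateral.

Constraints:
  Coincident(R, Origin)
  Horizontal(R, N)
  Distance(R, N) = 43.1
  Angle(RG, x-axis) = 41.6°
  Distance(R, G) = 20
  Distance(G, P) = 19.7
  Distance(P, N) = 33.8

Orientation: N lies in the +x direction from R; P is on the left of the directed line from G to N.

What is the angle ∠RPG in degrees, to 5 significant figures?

6.5934°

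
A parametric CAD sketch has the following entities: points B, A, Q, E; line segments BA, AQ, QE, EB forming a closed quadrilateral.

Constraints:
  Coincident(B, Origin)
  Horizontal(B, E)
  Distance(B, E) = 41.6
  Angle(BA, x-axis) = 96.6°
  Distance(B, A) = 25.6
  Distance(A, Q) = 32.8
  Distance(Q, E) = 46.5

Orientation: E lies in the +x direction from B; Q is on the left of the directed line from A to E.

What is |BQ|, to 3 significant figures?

49.8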